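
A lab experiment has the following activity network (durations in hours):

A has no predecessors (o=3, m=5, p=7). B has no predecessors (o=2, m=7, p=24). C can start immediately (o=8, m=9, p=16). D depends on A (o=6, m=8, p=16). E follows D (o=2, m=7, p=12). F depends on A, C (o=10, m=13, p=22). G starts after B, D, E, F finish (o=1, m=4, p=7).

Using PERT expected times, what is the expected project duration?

te_A = (3 + 4·5 + 7)/6 = 30/6 = 5
te_B = (2 + 4·7 + 24)/6 = 54/6 = 9
te_C = (8 + 4·9 + 16)/6 = 60/6 = 10
te_D = (6 + 4·8 + 16)/6 = 54/6 = 9
te_E = (2 + 4·7 + 12)/6 = 42/6 = 7
te_F = (10 + 4·13 + 22)/6 = 84/6 = 14
te_G = (1 + 4·4 + 7)/6 = 24/6 = 4

Forward pass:
ES_A = 0; EF_A = 5
ES_B = 0; EF_B = 9
ES_C = 0; EF_C = 10
ES_D = 5; EF_D = 5+9 = 14
ES_E = 14; EF_E = 14+7 = 21
ES_F = max(EF_A=5, EF_C=10) = 10; EF_F = 10+14 = 24
ES_G = max(EF_B=9, EF_D=14, EF_E=21, EF_F=24) = 24; EF_G = 24+4 = 28
Expected project duration μ = 28 hours. Critical path: C → F → G.

28 hours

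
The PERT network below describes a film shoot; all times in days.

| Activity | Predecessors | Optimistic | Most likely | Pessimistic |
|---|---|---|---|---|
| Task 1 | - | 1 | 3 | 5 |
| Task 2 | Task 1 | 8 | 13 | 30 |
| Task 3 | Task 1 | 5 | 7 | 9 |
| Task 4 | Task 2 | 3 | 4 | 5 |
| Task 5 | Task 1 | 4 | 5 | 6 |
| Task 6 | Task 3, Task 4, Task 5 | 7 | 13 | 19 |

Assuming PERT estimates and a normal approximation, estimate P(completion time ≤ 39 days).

te_Task 1 = (1 + 4·3 + 5)/6 = 18/6 = 3; σ²_Task 1 = ((5−1)/6)² = 0.444
te_Task 2 = (8 + 4·13 + 30)/6 = 90/6 = 15; σ²_Task 2 = ((30−8)/6)² = 13.444
te_Task 3 = (5 + 4·7 + 9)/6 = 42/6 = 7; σ²_Task 3 = ((9−5)/6)² = 0.444
te_Task 4 = (3 + 4·4 + 5)/6 = 24/6 = 4; σ²_Task 4 = ((5−3)/6)² = 0.111
te_Task 5 = (4 + 4·5 + 6)/6 = 30/6 = 5; σ²_Task 5 = ((6−4)/6)² = 0.111
te_Task 6 = (7 + 4·13 + 19)/6 = 78/6 = 13; σ²_Task 6 = ((19−7)/6)² = 4.000

Forward pass:
ES_Task 1 = 0; EF_Task 1 = 3
ES_Task 2 = 3; EF_Task 2 = 3+15 = 18
ES_Task 3 = 3; EF_Task 3 = 3+7 = 10
ES_Task 4 = 18; EF_Task 4 = 18+4 = 22
ES_Task 5 = 3; EF_Task 5 = 3+5 = 8
ES_Task 6 = max(EF_Task 3=10, EF_Task 4=22, EF_Task 5=8) = 22; EF_Task 6 = 22+13 = 35
Expected project duration μ = 35 days. Critical path: Task 1 → Task 2 → Task 4 → Task 6.

Variance along critical path = 0.444 + 13.444 + 0.111 + 4.000 = 18.000; σ = √18.000 = 4.243 days.
Z = (39 − 35) / 4.243 = 0.943
P(T ≤ 39) = Φ(0.943) ≈ 0.827

0.827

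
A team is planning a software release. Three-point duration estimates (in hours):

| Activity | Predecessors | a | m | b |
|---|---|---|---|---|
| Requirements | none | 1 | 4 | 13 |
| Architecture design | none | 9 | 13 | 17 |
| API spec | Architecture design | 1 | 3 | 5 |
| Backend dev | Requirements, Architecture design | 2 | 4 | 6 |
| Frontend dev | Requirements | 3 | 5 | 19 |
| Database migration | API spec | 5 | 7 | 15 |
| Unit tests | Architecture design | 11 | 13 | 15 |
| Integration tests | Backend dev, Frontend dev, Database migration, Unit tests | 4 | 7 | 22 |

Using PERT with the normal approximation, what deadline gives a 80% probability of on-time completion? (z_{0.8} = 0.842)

te_Requirements = (1 + 4·4 + 13)/6 = 30/6 = 5; σ²_Requirements = ((13−1)/6)² = 4.000
te_Architecture design = (9 + 4·13 + 17)/6 = 78/6 = 13; σ²_Architecture design = ((17−9)/6)² = 1.778
te_API spec = (1 + 4·3 + 5)/6 = 18/6 = 3; σ²_API spec = ((5−1)/6)² = 0.444
te_Backend dev = (2 + 4·4 + 6)/6 = 24/6 = 4; σ²_Backend dev = ((6−2)/6)² = 0.444
te_Frontend dev = (3 + 4·5 + 19)/6 = 42/6 = 7; σ²_Frontend dev = ((19−3)/6)² = 7.111
te_Database migration = (5 + 4·7 + 15)/6 = 48/6 = 8; σ²_Database migration = ((15−5)/6)² = 2.778
te_Unit tests = (11 + 4·13 + 15)/6 = 78/6 = 13; σ²_Unit tests = ((15−11)/6)² = 0.444
te_Integration tests = (4 + 4·7 + 22)/6 = 54/6 = 9; σ²_Integration tests = ((22−4)/6)² = 9.000

Forward pass:
ES_Requirements = 0; EF_Requirements = 5
ES_Architecture design = 0; EF_Architecture design = 13
ES_API spec = 13; EF_API spec = 13+3 = 16
ES_Backend dev = max(EF_Requirements=5, EF_Architecture design=13) = 13; EF_Backend dev = 13+4 = 17
ES_Frontend dev = 5; EF_Frontend dev = 5+7 = 12
ES_Database migration = 16; EF_Database migration = 16+8 = 24
ES_Unit tests = 13; EF_Unit tests = 13+13 = 26
ES_Integration tests = max(EF_Backend dev=17, EF_Frontend dev=12, EF_Database migration=24, EF_Unit tests=26) = 26; EF_Integration tests = 26+9 = 35
Expected project duration μ = 35 hours. Critical path: Architecture design → Unit tests → Integration tests.

Variance along critical path = 1.778 + 0.444 + 9.000 = 11.222; σ = 3.350 hours.
D = μ + z·σ = 35 + 0.842·3.350 = 37.8 hours

37.8 hours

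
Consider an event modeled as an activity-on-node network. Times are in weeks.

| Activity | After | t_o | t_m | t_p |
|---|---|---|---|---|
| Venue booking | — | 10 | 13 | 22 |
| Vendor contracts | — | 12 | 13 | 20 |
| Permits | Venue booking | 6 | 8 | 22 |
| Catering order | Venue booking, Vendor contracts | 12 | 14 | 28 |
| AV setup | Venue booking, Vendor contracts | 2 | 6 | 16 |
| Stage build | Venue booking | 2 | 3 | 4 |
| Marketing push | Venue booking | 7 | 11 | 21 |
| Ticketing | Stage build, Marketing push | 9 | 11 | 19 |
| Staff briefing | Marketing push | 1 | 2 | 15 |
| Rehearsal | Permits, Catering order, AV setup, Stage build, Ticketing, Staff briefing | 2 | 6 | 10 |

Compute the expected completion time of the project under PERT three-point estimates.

44 weeks

te_Venue booking = (10 + 4·13 + 22)/6 = 84/6 = 14
te_Vendor contracts = (12 + 4·13 + 20)/6 = 84/6 = 14
te_Permits = (6 + 4·8 + 22)/6 = 60/6 = 10
te_Catering order = (12 + 4·14 + 28)/6 = 96/6 = 16
te_AV setup = (2 + 4·6 + 16)/6 = 42/6 = 7
te_Stage build = (2 + 4·3 + 4)/6 = 18/6 = 3
te_Marketing push = (7 + 4·11 + 21)/6 = 72/6 = 12
te_Ticketing = (9 + 4·11 + 19)/6 = 72/6 = 12
te_Staff briefing = (1 + 4·2 + 15)/6 = 24/6 = 4
te_Rehearsal = (2 + 4·6 + 10)/6 = 36/6 = 6

Forward pass:
ES_Venue booking = 0; EF_Venue booking = 14
ES_Vendor contracts = 0; EF_Vendor contracts = 14
ES_Permits = 14; EF_Permits = 14+10 = 24
ES_Catering order = max(EF_Venue booking=14, EF_Vendor contracts=14) = 14; EF_Catering order = 14+16 = 30
ES_AV setup = max(EF_Venue booking=14, EF_Vendor contracts=14) = 14; EF_AV setup = 14+7 = 21
ES_Stage build = 14; EF_Stage build = 14+3 = 17
ES_Marketing push = 14; EF_Marketing push = 14+12 = 26
ES_Ticketing = max(EF_Stage build=17, EF_Marketing push=26) = 26; EF_Ticketing = 26+12 = 38
ES_Staff briefing = 26; EF_Staff briefing = 26+4 = 30
ES_Rehearsal = max(EF_Permits=24, EF_Catering order=30, EF_AV setup=21, EF_Stage build=17, EF_Ticketing=38, EF_Staff briefing=30) = 38; EF_Rehearsal = 38+6 = 44
Expected project duration μ = 44 weeks. Critical path: Venue booking → Marketing push → Ticketing → Rehearsal.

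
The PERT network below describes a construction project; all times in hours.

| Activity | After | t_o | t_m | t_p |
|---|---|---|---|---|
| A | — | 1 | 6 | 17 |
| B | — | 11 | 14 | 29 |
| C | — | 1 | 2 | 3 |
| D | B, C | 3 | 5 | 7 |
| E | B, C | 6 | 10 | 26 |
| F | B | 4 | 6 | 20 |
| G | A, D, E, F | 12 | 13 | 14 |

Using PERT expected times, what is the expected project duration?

te_A = (1 + 4·6 + 17)/6 = 42/6 = 7
te_B = (11 + 4·14 + 29)/6 = 96/6 = 16
te_C = (1 + 4·2 + 3)/6 = 12/6 = 2
te_D = (3 + 4·5 + 7)/6 = 30/6 = 5
te_E = (6 + 4·10 + 26)/6 = 72/6 = 12
te_F = (4 + 4·6 + 20)/6 = 48/6 = 8
te_G = (12 + 4·13 + 14)/6 = 78/6 = 13

Forward pass:
ES_A = 0; EF_A = 7
ES_B = 0; EF_B = 16
ES_C = 0; EF_C = 2
ES_D = max(EF_B=16, EF_C=2) = 16; EF_D = 16+5 = 21
ES_E = max(EF_B=16, EF_C=2) = 16; EF_E = 16+12 = 28
ES_F = 16; EF_F = 16+8 = 24
ES_G = max(EF_A=7, EF_D=21, EF_E=28, EF_F=24) = 28; EF_G = 28+13 = 41
Expected project duration μ = 41 hours. Critical path: B → E → G.

41 hours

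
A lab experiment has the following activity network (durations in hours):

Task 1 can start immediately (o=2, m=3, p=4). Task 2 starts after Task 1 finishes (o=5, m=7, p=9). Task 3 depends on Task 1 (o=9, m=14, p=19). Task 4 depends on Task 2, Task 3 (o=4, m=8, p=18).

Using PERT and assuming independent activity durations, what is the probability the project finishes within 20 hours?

0.019

te_Task 1 = (2 + 4·3 + 4)/6 = 18/6 = 3; σ²_Task 1 = ((4−2)/6)² = 0.111
te_Task 2 = (5 + 4·7 + 9)/6 = 42/6 = 7; σ²_Task 2 = ((9−5)/6)² = 0.444
te_Task 3 = (9 + 4·14 + 19)/6 = 84/6 = 14; σ²_Task 3 = ((19−9)/6)² = 2.778
te_Task 4 = (4 + 4·8 + 18)/6 = 54/6 = 9; σ²_Task 4 = ((18−4)/6)² = 5.444

Forward pass:
ES_Task 1 = 0; EF_Task 1 = 3
ES_Task 2 = 3; EF_Task 2 = 3+7 = 10
ES_Task 3 = 3; EF_Task 3 = 3+14 = 17
ES_Task 4 = max(EF_Task 2=10, EF_Task 3=17) = 17; EF_Task 4 = 17+9 = 26
Expected project duration μ = 26 hours. Critical path: Task 1 → Task 3 → Task 4.

Variance along critical path = 0.111 + 2.778 + 5.444 = 8.333; σ = √8.333 = 2.887 hours.
Z = (20 − 26) / 2.887 = -2.078
P(T ≤ 20) = Φ(-2.078) ≈ 0.019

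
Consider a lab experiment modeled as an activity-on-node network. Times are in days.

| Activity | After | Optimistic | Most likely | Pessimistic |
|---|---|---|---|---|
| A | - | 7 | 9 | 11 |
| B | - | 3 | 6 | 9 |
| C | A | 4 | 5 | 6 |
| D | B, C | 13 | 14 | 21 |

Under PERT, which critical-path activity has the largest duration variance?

D

te_A = (7 + 4·9 + 11)/6 = 54/6 = 9; σ²_A = ((11−7)/6)² = 0.444
te_B = (3 + 4·6 + 9)/6 = 36/6 = 6; σ²_B = ((9−3)/6)² = 1.000
te_C = (4 + 4·5 + 6)/6 = 30/6 = 5; σ²_C = ((6−4)/6)² = 0.111
te_D = (13 + 4·14 + 21)/6 = 90/6 = 15; σ²_D = ((21−13)/6)² = 1.778

Forward pass:
ES_A = 0; EF_A = 9
ES_B = 0; EF_B = 6
ES_C = 9; EF_C = 9+5 = 14
ES_D = max(EF_B=6, EF_C=14) = 14; EF_D = 14+15 = 29
Expected project duration μ = 29 days. Critical path: A → C → D.

Variances on critical path: σ²_A=0.444, σ²_C=0.111, σ²_D=1.778.
Largest is σ²_D = 1.778.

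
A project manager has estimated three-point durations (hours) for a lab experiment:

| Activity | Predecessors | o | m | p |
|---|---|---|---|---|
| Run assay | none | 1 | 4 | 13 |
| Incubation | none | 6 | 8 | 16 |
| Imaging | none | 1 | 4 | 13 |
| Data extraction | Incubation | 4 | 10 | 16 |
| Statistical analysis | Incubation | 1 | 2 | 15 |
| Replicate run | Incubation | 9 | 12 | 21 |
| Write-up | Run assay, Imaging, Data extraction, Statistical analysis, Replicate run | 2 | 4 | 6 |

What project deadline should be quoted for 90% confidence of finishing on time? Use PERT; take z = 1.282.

te_Run assay = (1 + 4·4 + 13)/6 = 30/6 = 5; σ²_Run assay = ((13−1)/6)² = 4.000
te_Incubation = (6 + 4·8 + 16)/6 = 54/6 = 9; σ²_Incubation = ((16−6)/6)² = 2.778
te_Imaging = (1 + 4·4 + 13)/6 = 30/6 = 5; σ²_Imaging = ((13−1)/6)² = 4.000
te_Data extraction = (4 + 4·10 + 16)/6 = 60/6 = 10; σ²_Data extraction = ((16−4)/6)² = 4.000
te_Statistical analysis = (1 + 4·2 + 15)/6 = 24/6 = 4; σ²_Statistical analysis = ((15−1)/6)² = 5.444
te_Replicate run = (9 + 4·12 + 21)/6 = 78/6 = 13; σ²_Replicate run = ((21−9)/6)² = 4.000
te_Write-up = (2 + 4·4 + 6)/6 = 24/6 = 4; σ²_Write-up = ((6−2)/6)² = 0.444

Forward pass:
ES_Run assay = 0; EF_Run assay = 5
ES_Incubation = 0; EF_Incubation = 9
ES_Imaging = 0; EF_Imaging = 5
ES_Data extraction = 9; EF_Data extraction = 9+10 = 19
ES_Statistical analysis = 9; EF_Statistical analysis = 9+4 = 13
ES_Replicate run = 9; EF_Replicate run = 9+13 = 22
ES_Write-up = max(EF_Run assay=5, EF_Imaging=5, EF_Data extraction=19, EF_Statistical analysis=13, EF_Replicate run=22) = 22; EF_Write-up = 22+4 = 26
Expected project duration μ = 26 hours. Critical path: Incubation → Replicate run → Write-up.

Variance along critical path = 2.778 + 4.000 + 0.444 = 7.222; σ = 2.687 hours.
D = μ + z·σ = 26 + 1.282·2.687 = 29.4 hours

29.4 hours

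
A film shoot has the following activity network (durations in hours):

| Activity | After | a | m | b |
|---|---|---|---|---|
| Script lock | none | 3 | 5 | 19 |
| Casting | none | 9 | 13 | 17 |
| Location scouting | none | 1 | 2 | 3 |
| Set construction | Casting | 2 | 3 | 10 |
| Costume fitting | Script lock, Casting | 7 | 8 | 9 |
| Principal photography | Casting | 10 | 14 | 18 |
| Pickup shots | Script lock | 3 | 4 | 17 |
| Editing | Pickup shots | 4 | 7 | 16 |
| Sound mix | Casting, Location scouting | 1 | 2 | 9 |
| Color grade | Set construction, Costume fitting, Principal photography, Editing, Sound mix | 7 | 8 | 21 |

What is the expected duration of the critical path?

te_Script lock = (3 + 4·5 + 19)/6 = 42/6 = 7
te_Casting = (9 + 4·13 + 17)/6 = 78/6 = 13
te_Location scouting = (1 + 4·2 + 3)/6 = 12/6 = 2
te_Set construction = (2 + 4·3 + 10)/6 = 24/6 = 4
te_Costume fitting = (7 + 4·8 + 9)/6 = 48/6 = 8
te_Principal photography = (10 + 4·14 + 18)/6 = 84/6 = 14
te_Pickup shots = (3 + 4·4 + 17)/6 = 36/6 = 6
te_Editing = (4 + 4·7 + 16)/6 = 48/6 = 8
te_Sound mix = (1 + 4·2 + 9)/6 = 18/6 = 3
te_Color grade = (7 + 4·8 + 21)/6 = 60/6 = 10

Forward pass:
ES_Script lock = 0; EF_Script lock = 7
ES_Casting = 0; EF_Casting = 13
ES_Location scouting = 0; EF_Location scouting = 2
ES_Set construction = 13; EF_Set construction = 13+4 = 17
ES_Costume fitting = max(EF_Script lock=7, EF_Casting=13) = 13; EF_Costume fitting = 13+8 = 21
ES_Principal photography = 13; EF_Principal photography = 13+14 = 27
ES_Pickup shots = 7; EF_Pickup shots = 7+6 = 13
ES_Editing = 13; EF_Editing = 13+8 = 21
ES_Sound mix = max(EF_Casting=13, EF_Location scouting=2) = 13; EF_Sound mix = 13+3 = 16
ES_Color grade = max(EF_Set construction=17, EF_Costume fitting=21, EF_Principal photography=27, EF_Editing=21, EF_Sound mix=16) = 27; EF_Color grade = 27+10 = 37
Expected project duration μ = 37 hours. Critical path: Casting → Principal photography → Color grade.

37 hours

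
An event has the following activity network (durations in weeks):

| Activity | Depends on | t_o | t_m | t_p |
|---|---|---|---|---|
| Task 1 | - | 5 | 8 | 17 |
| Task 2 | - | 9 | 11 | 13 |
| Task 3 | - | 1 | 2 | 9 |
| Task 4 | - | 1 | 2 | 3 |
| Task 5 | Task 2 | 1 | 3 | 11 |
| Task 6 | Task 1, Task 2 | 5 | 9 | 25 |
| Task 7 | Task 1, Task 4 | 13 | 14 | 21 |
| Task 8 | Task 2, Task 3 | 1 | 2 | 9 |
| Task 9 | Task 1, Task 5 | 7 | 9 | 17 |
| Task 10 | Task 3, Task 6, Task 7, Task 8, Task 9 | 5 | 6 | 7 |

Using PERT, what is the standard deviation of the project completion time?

2.47 weeks

te_Task 1 = (5 + 4·8 + 17)/6 = 54/6 = 9; σ²_Task 1 = ((17−5)/6)² = 4.000
te_Task 2 = (9 + 4·11 + 13)/6 = 66/6 = 11; σ²_Task 2 = ((13−9)/6)² = 0.444
te_Task 3 = (1 + 4·2 + 9)/6 = 18/6 = 3; σ²_Task 3 = ((9−1)/6)² = 1.778
te_Task 4 = (1 + 4·2 + 3)/6 = 12/6 = 2; σ²_Task 4 = ((3−1)/6)² = 0.111
te_Task 5 = (1 + 4·3 + 11)/6 = 24/6 = 4; σ²_Task 5 = ((11−1)/6)² = 2.778
te_Task 6 = (5 + 4·9 + 25)/6 = 66/6 = 11; σ²_Task 6 = ((25−5)/6)² = 11.111
te_Task 7 = (13 + 4·14 + 21)/6 = 90/6 = 15; σ²_Task 7 = ((21−13)/6)² = 1.778
te_Task 8 = (1 + 4·2 + 9)/6 = 18/6 = 3; σ²_Task 8 = ((9−1)/6)² = 1.778
te_Task 9 = (7 + 4·9 + 17)/6 = 60/6 = 10; σ²_Task 9 = ((17−7)/6)² = 2.778
te_Task 10 = (5 + 4·6 + 7)/6 = 36/6 = 6; σ²_Task 10 = ((7−5)/6)² = 0.111

Forward pass:
ES_Task 1 = 0; EF_Task 1 = 9
ES_Task 2 = 0; EF_Task 2 = 11
ES_Task 3 = 0; EF_Task 3 = 3
ES_Task 4 = 0; EF_Task 4 = 2
ES_Task 5 = 11; EF_Task 5 = 11+4 = 15
ES_Task 6 = max(EF_Task 1=9, EF_Task 2=11) = 11; EF_Task 6 = 11+11 = 22
ES_Task 7 = max(EF_Task 1=9, EF_Task 4=2) = 9; EF_Task 7 = 9+15 = 24
ES_Task 8 = max(EF_Task 2=11, EF_Task 3=3) = 11; EF_Task 8 = 11+3 = 14
ES_Task 9 = max(EF_Task 1=9, EF_Task 5=15) = 15; EF_Task 9 = 15+10 = 25
ES_Task 10 = max(EF_Task 3=3, EF_Task 6=22, EF_Task 7=24, EF_Task 8=14, EF_Task 9=25) = 25; EF_Task 10 = 25+6 = 31
Expected project duration μ = 31 weeks. Critical path: Task 2 → Task 5 → Task 9 → Task 10.

Variance along critical path = 0.444 + 2.778 + 2.778 + 0.111 = 6.111
σ = √6.111 = 2.472 weeks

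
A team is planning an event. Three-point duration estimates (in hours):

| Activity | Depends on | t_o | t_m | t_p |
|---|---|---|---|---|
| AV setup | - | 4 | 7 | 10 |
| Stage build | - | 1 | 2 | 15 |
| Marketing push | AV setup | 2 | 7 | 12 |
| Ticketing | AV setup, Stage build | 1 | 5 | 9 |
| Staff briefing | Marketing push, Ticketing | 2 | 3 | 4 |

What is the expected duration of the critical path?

te_AV setup = (4 + 4·7 + 10)/6 = 42/6 = 7
te_Stage build = (1 + 4·2 + 15)/6 = 24/6 = 4
te_Marketing push = (2 + 4·7 + 12)/6 = 42/6 = 7
te_Ticketing = (1 + 4·5 + 9)/6 = 30/6 = 5
te_Staff briefing = (2 + 4·3 + 4)/6 = 18/6 = 3

Forward pass:
ES_AV setup = 0; EF_AV setup = 7
ES_Stage build = 0; EF_Stage build = 4
ES_Marketing push = 7; EF_Marketing push = 7+7 = 14
ES_Ticketing = max(EF_AV setup=7, EF_Stage build=4) = 7; EF_Ticketing = 7+5 = 12
ES_Staff briefing = max(EF_Marketing push=14, EF_Ticketing=12) = 14; EF_Staff briefing = 14+3 = 17
Expected project duration μ = 17 hours. Critical path: AV setup → Marketing push → Staff briefing.

17 hours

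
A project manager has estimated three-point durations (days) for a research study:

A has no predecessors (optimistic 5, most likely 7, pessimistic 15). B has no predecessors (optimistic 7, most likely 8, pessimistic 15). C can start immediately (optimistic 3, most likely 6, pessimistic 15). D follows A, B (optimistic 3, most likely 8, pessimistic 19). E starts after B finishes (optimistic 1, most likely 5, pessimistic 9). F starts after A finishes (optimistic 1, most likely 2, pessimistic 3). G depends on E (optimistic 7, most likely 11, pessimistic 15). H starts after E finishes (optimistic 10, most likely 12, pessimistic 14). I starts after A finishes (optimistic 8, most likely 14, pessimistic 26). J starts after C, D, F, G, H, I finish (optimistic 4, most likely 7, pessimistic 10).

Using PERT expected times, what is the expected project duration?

te_A = (5 + 4·7 + 15)/6 = 48/6 = 8
te_B = (7 + 4·8 + 15)/6 = 54/6 = 9
te_C = (3 + 4·6 + 15)/6 = 42/6 = 7
te_D = (3 + 4·8 + 19)/6 = 54/6 = 9
te_E = (1 + 4·5 + 9)/6 = 30/6 = 5
te_F = (1 + 4·2 + 3)/6 = 12/6 = 2
te_G = (7 + 4·11 + 15)/6 = 66/6 = 11
te_H = (10 + 4·12 + 14)/6 = 72/6 = 12
te_I = (8 + 4·14 + 26)/6 = 90/6 = 15
te_J = (4 + 4·7 + 10)/6 = 42/6 = 7

Forward pass:
ES_A = 0; EF_A = 8
ES_B = 0; EF_B = 9
ES_C = 0; EF_C = 7
ES_D = max(EF_A=8, EF_B=9) = 9; EF_D = 9+9 = 18
ES_E = 9; EF_E = 9+5 = 14
ES_F = 8; EF_F = 8+2 = 10
ES_G = 14; EF_G = 14+11 = 25
ES_H = 14; EF_H = 14+12 = 26
ES_I = 8; EF_I = 8+15 = 23
ES_J = max(EF_C=7, EF_D=18, EF_F=10, EF_G=25, EF_H=26, EF_I=23) = 26; EF_J = 26+7 = 33
Expected project duration μ = 33 days. Critical path: B → E → H → J.

33 days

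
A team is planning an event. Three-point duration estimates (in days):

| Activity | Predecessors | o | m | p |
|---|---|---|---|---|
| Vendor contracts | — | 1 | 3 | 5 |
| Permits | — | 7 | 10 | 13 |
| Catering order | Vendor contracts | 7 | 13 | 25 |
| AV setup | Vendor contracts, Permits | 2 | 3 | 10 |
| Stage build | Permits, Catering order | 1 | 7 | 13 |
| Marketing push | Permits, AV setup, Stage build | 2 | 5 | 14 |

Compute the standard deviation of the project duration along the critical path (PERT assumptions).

te_Vendor contracts = (1 + 4·3 + 5)/6 = 18/6 = 3; σ²_Vendor contracts = ((5−1)/6)² = 0.444
te_Permits = (7 + 4·10 + 13)/6 = 60/6 = 10; σ²_Permits = ((13−7)/6)² = 1.000
te_Catering order = (7 + 4·13 + 25)/6 = 84/6 = 14; σ²_Catering order = ((25−7)/6)² = 9.000
te_AV setup = (2 + 4·3 + 10)/6 = 24/6 = 4; σ²_AV setup = ((10−2)/6)² = 1.778
te_Stage build = (1 + 4·7 + 13)/6 = 42/6 = 7; σ²_Stage build = ((13−1)/6)² = 4.000
te_Marketing push = (2 + 4·5 + 14)/6 = 36/6 = 6; σ²_Marketing push = ((14−2)/6)² = 4.000

Forward pass:
ES_Vendor contracts = 0; EF_Vendor contracts = 3
ES_Permits = 0; EF_Permits = 10
ES_Catering order = 3; EF_Catering order = 3+14 = 17
ES_AV setup = max(EF_Vendor contracts=3, EF_Permits=10) = 10; EF_AV setup = 10+4 = 14
ES_Stage build = max(EF_Permits=10, EF_Catering order=17) = 17; EF_Stage build = 17+7 = 24
ES_Marketing push = max(EF_Permits=10, EF_AV setup=14, EF_Stage build=24) = 24; EF_Marketing push = 24+6 = 30
Expected project duration μ = 30 days. Critical path: Vendor contracts → Catering order → Stage build → Marketing push.

Variance along critical path = 0.444 + 9.000 + 4.000 + 4.000 = 17.444
σ = √17.444 = 4.177 days

4.18 days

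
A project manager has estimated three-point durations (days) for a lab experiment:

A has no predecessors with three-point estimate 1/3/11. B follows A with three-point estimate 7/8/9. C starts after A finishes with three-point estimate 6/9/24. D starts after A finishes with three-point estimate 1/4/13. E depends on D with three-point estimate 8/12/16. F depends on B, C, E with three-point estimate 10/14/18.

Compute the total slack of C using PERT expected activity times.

6 days

te_A = (1 + 4·3 + 11)/6 = 24/6 = 4
te_B = (7 + 4·8 + 9)/6 = 48/6 = 8
te_C = (6 + 4·9 + 24)/6 = 66/6 = 11
te_D = (1 + 4·4 + 13)/6 = 30/6 = 5
te_E = (8 + 4·12 + 16)/6 = 72/6 = 12
te_F = (10 + 4·14 + 18)/6 = 84/6 = 14

Forward pass:
ES_A = 0; EF_A = 4
ES_B = 4; EF_B = 4+8 = 12
ES_C = 4; EF_C = 4+11 = 15
ES_D = 4; EF_D = 4+5 = 9
ES_E = 9; EF_E = 9+12 = 21
ES_F = max(EF_B=12, EF_C=15, EF_E=21) = 21; EF_F = 21+14 = 35
Expected project duration μ = 35 days. Critical path: A → D → E → F.

Backward pass:
LF_F = 35; LS_F = 35−14 = 21
LF_E = LS_F = 21; LS_E = 21−12 = 9
LF_D = LS_E = 9; LS_D = 9−5 = 4
LF_C = LS_F = 21; LS_C = 21−11 = 10
LF_B = LS_F = 21; LS_B = 21−8 = 13
LF_A = min(LS_B=13, LS_C=10, LS_D=4) = 4; LS_A = 4−4 = 0
Slack_C = LS_C − ES_C = 10 − 4 = 6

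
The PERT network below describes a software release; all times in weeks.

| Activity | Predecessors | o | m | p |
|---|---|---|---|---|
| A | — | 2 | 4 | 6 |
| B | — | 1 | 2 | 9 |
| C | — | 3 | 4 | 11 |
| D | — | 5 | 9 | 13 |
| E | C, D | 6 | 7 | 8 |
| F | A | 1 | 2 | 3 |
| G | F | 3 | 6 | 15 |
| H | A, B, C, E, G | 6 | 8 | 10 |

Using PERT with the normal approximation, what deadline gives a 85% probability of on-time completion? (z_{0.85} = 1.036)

25.6 weeks

te_A = (2 + 4·4 + 6)/6 = 24/6 = 4; σ²_A = ((6−2)/6)² = 0.444
te_B = (1 + 4·2 + 9)/6 = 18/6 = 3; σ²_B = ((9−1)/6)² = 1.778
te_C = (3 + 4·4 + 11)/6 = 30/6 = 5; σ²_C = ((11−3)/6)² = 1.778
te_D = (5 + 4·9 + 13)/6 = 54/6 = 9; σ²_D = ((13−5)/6)² = 1.778
te_E = (6 + 4·7 + 8)/6 = 42/6 = 7; σ²_E = ((8−6)/6)² = 0.111
te_F = (1 + 4·2 + 3)/6 = 12/6 = 2; σ²_F = ((3−1)/6)² = 0.111
te_G = (3 + 4·6 + 15)/6 = 42/6 = 7; σ²_G = ((15−3)/6)² = 4.000
te_H = (6 + 4·8 + 10)/6 = 48/6 = 8; σ²_H = ((10−6)/6)² = 0.444

Forward pass:
ES_A = 0; EF_A = 4
ES_B = 0; EF_B = 3
ES_C = 0; EF_C = 5
ES_D = 0; EF_D = 9
ES_E = max(EF_C=5, EF_D=9) = 9; EF_E = 9+7 = 16
ES_F = 4; EF_F = 4+2 = 6
ES_G = 6; EF_G = 6+7 = 13
ES_H = max(EF_A=4, EF_B=3, EF_C=5, EF_E=16, EF_G=13) = 16; EF_H = 16+8 = 24
Expected project duration μ = 24 weeks. Critical path: D → E → H.

Variance along critical path = 1.778 + 0.111 + 0.444 = 2.333; σ = 1.528 weeks.
D = μ + z·σ = 24 + 1.036·1.528 = 25.6 weeks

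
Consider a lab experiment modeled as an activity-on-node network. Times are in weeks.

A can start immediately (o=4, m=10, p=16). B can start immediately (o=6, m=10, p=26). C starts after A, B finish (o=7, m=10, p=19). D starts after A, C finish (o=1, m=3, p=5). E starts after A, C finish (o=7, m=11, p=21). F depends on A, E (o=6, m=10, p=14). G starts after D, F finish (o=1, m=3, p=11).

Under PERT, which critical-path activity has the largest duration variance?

te_A = (4 + 4·10 + 16)/6 = 60/6 = 10; σ²_A = ((16−4)/6)² = 4.000
te_B = (6 + 4·10 + 26)/6 = 72/6 = 12; σ²_B = ((26−6)/6)² = 11.111
te_C = (7 + 4·10 + 19)/6 = 66/6 = 11; σ²_C = ((19−7)/6)² = 4.000
te_D = (1 + 4·3 + 5)/6 = 18/6 = 3; σ²_D = ((5−1)/6)² = 0.444
te_E = (7 + 4·11 + 21)/6 = 72/6 = 12; σ²_E = ((21−7)/6)² = 5.444
te_F = (6 + 4·10 + 14)/6 = 60/6 = 10; σ²_F = ((14−6)/6)² = 1.778
te_G = (1 + 4·3 + 11)/6 = 24/6 = 4; σ²_G = ((11−1)/6)² = 2.778

Forward pass:
ES_A = 0; EF_A = 10
ES_B = 0; EF_B = 12
ES_C = max(EF_A=10, EF_B=12) = 12; EF_C = 12+11 = 23
ES_D = max(EF_A=10, EF_C=23) = 23; EF_D = 23+3 = 26
ES_E = max(EF_A=10, EF_C=23) = 23; EF_E = 23+12 = 35
ES_F = max(EF_A=10, EF_E=35) = 35; EF_F = 35+10 = 45
ES_G = max(EF_D=26, EF_F=45) = 45; EF_G = 45+4 = 49
Expected project duration μ = 49 weeks. Critical path: B → C → E → F → G.

Variances on critical path: σ²_B=11.111, σ²_C=4.000, σ²_E=5.444, σ²_F=1.778, σ²_G=2.778.
Largest is σ²_B = 11.111.

B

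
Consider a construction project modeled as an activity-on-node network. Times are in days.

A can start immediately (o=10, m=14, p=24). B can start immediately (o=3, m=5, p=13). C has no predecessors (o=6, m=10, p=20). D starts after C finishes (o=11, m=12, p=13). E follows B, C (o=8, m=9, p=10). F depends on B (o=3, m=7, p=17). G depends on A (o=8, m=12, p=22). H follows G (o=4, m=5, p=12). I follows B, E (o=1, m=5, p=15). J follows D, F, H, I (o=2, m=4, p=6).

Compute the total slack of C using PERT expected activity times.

8 days

te_A = (10 + 4·14 + 24)/6 = 90/6 = 15
te_B = (3 + 4·5 + 13)/6 = 36/6 = 6
te_C = (6 + 4·10 + 20)/6 = 66/6 = 11
te_D = (11 + 4·12 + 13)/6 = 72/6 = 12
te_E = (8 + 4·9 + 10)/6 = 54/6 = 9
te_F = (3 + 4·7 + 17)/6 = 48/6 = 8
te_G = (8 + 4·12 + 22)/6 = 78/6 = 13
te_H = (4 + 4·5 + 12)/6 = 36/6 = 6
te_I = (1 + 4·5 + 15)/6 = 36/6 = 6
te_J = (2 + 4·4 + 6)/6 = 24/6 = 4

Forward pass:
ES_A = 0; EF_A = 15
ES_B = 0; EF_B = 6
ES_C = 0; EF_C = 11
ES_D = 11; EF_D = 11+12 = 23
ES_E = max(EF_B=6, EF_C=11) = 11; EF_E = 11+9 = 20
ES_F = 6; EF_F = 6+8 = 14
ES_G = 15; EF_G = 15+13 = 28
ES_H = 28; EF_H = 28+6 = 34
ES_I = max(EF_B=6, EF_E=20) = 20; EF_I = 20+6 = 26
ES_J = max(EF_D=23, EF_F=14, EF_H=34, EF_I=26) = 34; EF_J = 34+4 = 38
Expected project duration μ = 38 days. Critical path: A → G → H → J.

Backward pass:
LF_J = 38; LS_J = 38−4 = 34
LF_I = LS_J = 34; LS_I = 34−6 = 28
LF_H = LS_J = 34; LS_H = 34−6 = 28
LF_G = LS_H = 28; LS_G = 28−13 = 15
LF_F = LS_J = 34; LS_F = 34−8 = 26
LF_E = LS_I = 28; LS_E = 28−9 = 19
LF_D = LS_J = 34; LS_D = 34−12 = 22
LF_C = min(LS_D=22, LS_E=19) = 19; LS_C = 19−11 = 8
LF_B = min(LS_E=19, LS_F=26, LS_I=28) = 19; LS_B = 19−6 = 13
LF_A = LS_G = 15; LS_A = 15−15 = 0
Slack_C = LS_C − ES_C = 8 − 0 = 8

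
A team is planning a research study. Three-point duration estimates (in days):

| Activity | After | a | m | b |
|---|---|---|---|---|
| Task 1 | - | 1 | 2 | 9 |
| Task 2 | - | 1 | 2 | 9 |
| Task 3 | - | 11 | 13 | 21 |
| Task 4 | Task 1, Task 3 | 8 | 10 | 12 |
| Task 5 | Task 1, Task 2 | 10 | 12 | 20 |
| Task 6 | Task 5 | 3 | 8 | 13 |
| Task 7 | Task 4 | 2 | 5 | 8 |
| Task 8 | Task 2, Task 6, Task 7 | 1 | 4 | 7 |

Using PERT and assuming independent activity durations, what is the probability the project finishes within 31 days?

te_Task 1 = (1 + 4·2 + 9)/6 = 18/6 = 3; σ²_Task 1 = ((9−1)/6)² = 1.778
te_Task 2 = (1 + 4·2 + 9)/6 = 18/6 = 3; σ²_Task 2 = ((9−1)/6)² = 1.778
te_Task 3 = (11 + 4·13 + 21)/6 = 84/6 = 14; σ²_Task 3 = ((21−11)/6)² = 2.778
te_Task 4 = (8 + 4·10 + 12)/6 = 60/6 = 10; σ²_Task 4 = ((12−8)/6)² = 0.444
te_Task 5 = (10 + 4·12 + 20)/6 = 78/6 = 13; σ²_Task 5 = ((20−10)/6)² = 2.778
te_Task 6 = (3 + 4·8 + 13)/6 = 48/6 = 8; σ²_Task 6 = ((13−3)/6)² = 2.778
te_Task 7 = (2 + 4·5 + 8)/6 = 30/6 = 5; σ²_Task 7 = ((8−2)/6)² = 1.000
te_Task 8 = (1 + 4·4 + 7)/6 = 24/6 = 4; σ²_Task 8 = ((7−1)/6)² = 1.000

Forward pass:
ES_Task 1 = 0; EF_Task 1 = 3
ES_Task 2 = 0; EF_Task 2 = 3
ES_Task 3 = 0; EF_Task 3 = 14
ES_Task 4 = max(EF_Task 1=3, EF_Task 3=14) = 14; EF_Task 4 = 14+10 = 24
ES_Task 5 = max(EF_Task 1=3, EF_Task 2=3) = 3; EF_Task 5 = 3+13 = 16
ES_Task 6 = 16; EF_Task 6 = 16+8 = 24
ES_Task 7 = 24; EF_Task 7 = 24+5 = 29
ES_Task 8 = max(EF_Task 2=3, EF_Task 6=24, EF_Task 7=29) = 29; EF_Task 8 = 29+4 = 33
Expected project duration μ = 33 days. Critical path: Task 3 → Task 4 → Task 7 → Task 8.

Variance along critical path = 2.778 + 0.444 + 1.000 + 1.000 = 5.222; σ = √5.222 = 2.285 days.
Z = (31 − 33) / 2.285 = -0.875
P(T ≤ 31) = Φ(-0.875) ≈ 0.191

0.191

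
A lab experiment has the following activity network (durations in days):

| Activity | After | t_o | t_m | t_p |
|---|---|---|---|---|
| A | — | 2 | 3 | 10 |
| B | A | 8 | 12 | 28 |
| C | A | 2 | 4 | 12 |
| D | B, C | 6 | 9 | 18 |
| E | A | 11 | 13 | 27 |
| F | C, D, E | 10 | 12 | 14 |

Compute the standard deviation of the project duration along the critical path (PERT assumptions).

te_A = (2 + 4·3 + 10)/6 = 24/6 = 4; σ²_A = ((10−2)/6)² = 1.778
te_B = (8 + 4·12 + 28)/6 = 84/6 = 14; σ²_B = ((28−8)/6)² = 11.111
te_C = (2 + 4·4 + 12)/6 = 30/6 = 5; σ²_C = ((12−2)/6)² = 2.778
te_D = (6 + 4·9 + 18)/6 = 60/6 = 10; σ²_D = ((18−6)/6)² = 4.000
te_E = (11 + 4·13 + 27)/6 = 90/6 = 15; σ²_E = ((27−11)/6)² = 7.111
te_F = (10 + 4·12 + 14)/6 = 72/6 = 12; σ²_F = ((14−10)/6)² = 0.444

Forward pass:
ES_A = 0; EF_A = 4
ES_B = 4; EF_B = 4+14 = 18
ES_C = 4; EF_C = 4+5 = 9
ES_D = max(EF_B=18, EF_C=9) = 18; EF_D = 18+10 = 28
ES_E = 4; EF_E = 4+15 = 19
ES_F = max(EF_C=9, EF_D=28, EF_E=19) = 28; EF_F = 28+12 = 40
Expected project duration μ = 40 days. Critical path: A → B → D → F.

Variance along critical path = 1.778 + 11.111 + 4.000 + 0.444 = 17.333
σ = √17.333 = 4.163 days

4.16 days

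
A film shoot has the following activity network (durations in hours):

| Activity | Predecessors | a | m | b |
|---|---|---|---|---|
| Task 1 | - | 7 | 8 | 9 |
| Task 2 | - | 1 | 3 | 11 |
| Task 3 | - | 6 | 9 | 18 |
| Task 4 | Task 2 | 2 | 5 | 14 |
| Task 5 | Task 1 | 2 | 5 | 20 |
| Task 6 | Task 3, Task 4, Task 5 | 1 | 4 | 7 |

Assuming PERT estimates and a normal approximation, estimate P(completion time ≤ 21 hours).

0.735

te_Task 1 = (7 + 4·8 + 9)/6 = 48/6 = 8; σ²_Task 1 = ((9−7)/6)² = 0.111
te_Task 2 = (1 + 4·3 + 11)/6 = 24/6 = 4; σ²_Task 2 = ((11−1)/6)² = 2.778
te_Task 3 = (6 + 4·9 + 18)/6 = 60/6 = 10; σ²_Task 3 = ((18−6)/6)² = 4.000
te_Task 4 = (2 + 4·5 + 14)/6 = 36/6 = 6; σ²_Task 4 = ((14−2)/6)² = 4.000
te_Task 5 = (2 + 4·5 + 20)/6 = 42/6 = 7; σ²_Task 5 = ((20−2)/6)² = 9.000
te_Task 6 = (1 + 4·4 + 7)/6 = 24/6 = 4; σ²_Task 6 = ((7−1)/6)² = 1.000

Forward pass:
ES_Task 1 = 0; EF_Task 1 = 8
ES_Task 2 = 0; EF_Task 2 = 4
ES_Task 3 = 0; EF_Task 3 = 10
ES_Task 4 = 4; EF_Task 4 = 4+6 = 10
ES_Task 5 = 8; EF_Task 5 = 8+7 = 15
ES_Task 6 = max(EF_Task 3=10, EF_Task 4=10, EF_Task 5=15) = 15; EF_Task 6 = 15+4 = 19
Expected project duration μ = 19 hours. Critical path: Task 1 → Task 5 → Task 6.

Variance along critical path = 0.111 + 9.000 + 1.000 = 10.111; σ = √10.111 = 3.180 hours.
Z = (21 − 19) / 3.180 = 0.629
P(T ≤ 21) = Φ(0.629) ≈ 0.735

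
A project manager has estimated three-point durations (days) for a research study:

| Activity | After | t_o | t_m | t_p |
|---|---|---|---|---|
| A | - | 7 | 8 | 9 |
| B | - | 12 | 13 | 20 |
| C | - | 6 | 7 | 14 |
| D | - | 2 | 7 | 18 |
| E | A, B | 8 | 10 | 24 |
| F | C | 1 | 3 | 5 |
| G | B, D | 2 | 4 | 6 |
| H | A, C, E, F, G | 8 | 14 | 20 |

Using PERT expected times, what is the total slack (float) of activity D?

te_A = (7 + 4·8 + 9)/6 = 48/6 = 8
te_B = (12 + 4·13 + 20)/6 = 84/6 = 14
te_C = (6 + 4·7 + 14)/6 = 48/6 = 8
te_D = (2 + 4·7 + 18)/6 = 48/6 = 8
te_E = (8 + 4·10 + 24)/6 = 72/6 = 12
te_F = (1 + 4·3 + 5)/6 = 18/6 = 3
te_G = (2 + 4·4 + 6)/6 = 24/6 = 4
te_H = (8 + 4·14 + 20)/6 = 84/6 = 14

Forward pass:
ES_A = 0; EF_A = 8
ES_B = 0; EF_B = 14
ES_C = 0; EF_C = 8
ES_D = 0; EF_D = 8
ES_E = max(EF_A=8, EF_B=14) = 14; EF_E = 14+12 = 26
ES_F = 8; EF_F = 8+3 = 11
ES_G = max(EF_B=14, EF_D=8) = 14; EF_G = 14+4 = 18
ES_H = max(EF_A=8, EF_C=8, EF_E=26, EF_F=11, EF_G=18) = 26; EF_H = 26+14 = 40
Expected project duration μ = 40 days. Critical path: B → E → H.

Backward pass:
LF_H = 40; LS_H = 40−14 = 26
LF_G = LS_H = 26; LS_G = 26−4 = 22
LF_F = LS_H = 26; LS_F = 26−3 = 23
LF_E = LS_H = 26; LS_E = 26−12 = 14
LF_D = LS_G = 22; LS_D = 22−8 = 14
LF_C = min(LS_F=23, LS_H=26) = 23; LS_C = 23−8 = 15
LF_B = min(LS_E=14, LS_G=22) = 14; LS_B = 14−14 = 0
LF_A = min(LS_E=14, LS_H=26) = 14; LS_A = 14−8 = 6
Slack_D = LS_D − ES_D = 14 − 0 = 14

14 days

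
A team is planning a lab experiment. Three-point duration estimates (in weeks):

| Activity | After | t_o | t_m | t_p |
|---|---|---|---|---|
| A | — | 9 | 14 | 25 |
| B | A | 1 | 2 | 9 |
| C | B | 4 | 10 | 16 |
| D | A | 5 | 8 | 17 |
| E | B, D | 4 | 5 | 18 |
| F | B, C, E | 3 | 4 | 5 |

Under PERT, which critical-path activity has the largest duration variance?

A

te_A = (9 + 4·14 + 25)/6 = 90/6 = 15; σ²_A = ((25−9)/6)² = 7.111
te_B = (1 + 4·2 + 9)/6 = 18/6 = 3; σ²_B = ((9−1)/6)² = 1.778
te_C = (4 + 4·10 + 16)/6 = 60/6 = 10; σ²_C = ((16−4)/6)² = 4.000
te_D = (5 + 4·8 + 17)/6 = 54/6 = 9; σ²_D = ((17−5)/6)² = 4.000
te_E = (4 + 4·5 + 18)/6 = 42/6 = 7; σ²_E = ((18−4)/6)² = 5.444
te_F = (3 + 4·4 + 5)/6 = 24/6 = 4; σ²_F = ((5−3)/6)² = 0.111

Forward pass:
ES_A = 0; EF_A = 15
ES_B = 15; EF_B = 15+3 = 18
ES_C = 18; EF_C = 18+10 = 28
ES_D = 15; EF_D = 15+9 = 24
ES_E = max(EF_B=18, EF_D=24) = 24; EF_E = 24+7 = 31
ES_F = max(EF_B=18, EF_C=28, EF_E=31) = 31; EF_F = 31+4 = 35
Expected project duration μ = 35 weeks. Critical path: A → D → E → F.

Variances on critical path: σ²_A=7.111, σ²_D=4.000, σ²_E=5.444, σ²_F=0.111.
Largest is σ²_A = 7.111.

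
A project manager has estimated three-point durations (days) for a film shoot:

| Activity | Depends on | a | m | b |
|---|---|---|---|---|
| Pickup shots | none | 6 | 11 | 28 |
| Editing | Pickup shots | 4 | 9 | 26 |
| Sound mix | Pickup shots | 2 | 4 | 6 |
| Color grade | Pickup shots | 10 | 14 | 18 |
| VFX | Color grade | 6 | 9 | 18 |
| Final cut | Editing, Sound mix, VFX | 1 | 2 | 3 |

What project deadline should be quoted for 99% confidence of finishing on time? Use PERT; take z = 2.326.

te_Pickup shots = (6 + 4·11 + 28)/6 = 78/6 = 13; σ²_Pickup shots = ((28−6)/6)² = 13.444
te_Editing = (4 + 4·9 + 26)/6 = 66/6 = 11; σ²_Editing = ((26−4)/6)² = 13.444
te_Sound mix = (2 + 4·4 + 6)/6 = 24/6 = 4; σ²_Sound mix = ((6−2)/6)² = 0.444
te_Color grade = (10 + 4·14 + 18)/6 = 84/6 = 14; σ²_Color grade = ((18−10)/6)² = 1.778
te_VFX = (6 + 4·9 + 18)/6 = 60/6 = 10; σ²_VFX = ((18−6)/6)² = 4.000
te_Final cut = (1 + 4·2 + 3)/6 = 12/6 = 2; σ²_Final cut = ((3−1)/6)² = 0.111

Forward pass:
ES_Pickup shots = 0; EF_Pickup shots = 13
ES_Editing = 13; EF_Editing = 13+11 = 24
ES_Sound mix = 13; EF_Sound mix = 13+4 = 17
ES_Color grade = 13; EF_Color grade = 13+14 = 27
ES_VFX = 27; EF_VFX = 27+10 = 37
ES_Final cut = max(EF_Editing=24, EF_Sound mix=17, EF_VFX=37) = 37; EF_Final cut = 37+2 = 39
Expected project duration μ = 39 days. Critical path: Pickup shots → Color grade → VFX → Final cut.

Variance along critical path = 13.444 + 1.778 + 4.000 + 0.111 = 19.333; σ = 4.397 days.
D = μ + z·σ = 39 + 2.326·4.397 = 49.2 days

49.2 days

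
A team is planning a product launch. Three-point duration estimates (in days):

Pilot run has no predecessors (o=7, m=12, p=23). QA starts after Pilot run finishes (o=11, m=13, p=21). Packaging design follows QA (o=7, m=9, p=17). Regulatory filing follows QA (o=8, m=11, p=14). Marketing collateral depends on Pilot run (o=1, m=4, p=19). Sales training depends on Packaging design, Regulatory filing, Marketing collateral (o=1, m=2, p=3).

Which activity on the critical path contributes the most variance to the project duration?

Pilot run

te_Pilot run = (7 + 4·12 + 23)/6 = 78/6 = 13; σ²_Pilot run = ((23−7)/6)² = 7.111
te_QA = (11 + 4·13 + 21)/6 = 84/6 = 14; σ²_QA = ((21−11)/6)² = 2.778
te_Packaging design = (7 + 4·9 + 17)/6 = 60/6 = 10; σ²_Packaging design = ((17−7)/6)² = 2.778
te_Regulatory filing = (8 + 4·11 + 14)/6 = 66/6 = 11; σ²_Regulatory filing = ((14−8)/6)² = 1.000
te_Marketing collateral = (1 + 4·4 + 19)/6 = 36/6 = 6; σ²_Marketing collateral = ((19−1)/6)² = 9.000
te_Sales training = (1 + 4·2 + 3)/6 = 12/6 = 2; σ²_Sales training = ((3−1)/6)² = 0.111

Forward pass:
ES_Pilot run = 0; EF_Pilot run = 13
ES_QA = 13; EF_QA = 13+14 = 27
ES_Packaging design = 27; EF_Packaging design = 27+10 = 37
ES_Regulatory filing = 27; EF_Regulatory filing = 27+11 = 38
ES_Marketing collateral = 13; EF_Marketing collateral = 13+6 = 19
ES_Sales training = max(EF_Packaging design=37, EF_Regulatory filing=38, EF_Marketing collateral=19) = 38; EF_Sales training = 38+2 = 40
Expected project duration μ = 40 days. Critical path: Pilot run → QA → Regulatory filing → Sales training.

Variances on critical path: σ²_Pilot run=7.111, σ²_QA=2.778, σ²_Regulatory filing=1.000, σ²_Sales training=0.111.
Largest is σ²_Pilot run = 7.111.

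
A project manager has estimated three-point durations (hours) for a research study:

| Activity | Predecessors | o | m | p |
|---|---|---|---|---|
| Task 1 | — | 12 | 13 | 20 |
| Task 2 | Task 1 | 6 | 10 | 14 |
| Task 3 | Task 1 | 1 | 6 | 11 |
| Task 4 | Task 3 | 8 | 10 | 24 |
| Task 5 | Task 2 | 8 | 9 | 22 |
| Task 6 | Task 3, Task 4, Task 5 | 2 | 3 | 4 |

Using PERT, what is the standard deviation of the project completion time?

te_Task 1 = (12 + 4·13 + 20)/6 = 84/6 = 14; σ²_Task 1 = ((20−12)/6)² = 1.778
te_Task 2 = (6 + 4·10 + 14)/6 = 60/6 = 10; σ²_Task 2 = ((14−6)/6)² = 1.778
te_Task 3 = (1 + 4·6 + 11)/6 = 36/6 = 6; σ²_Task 3 = ((11−1)/6)² = 2.778
te_Task 4 = (8 + 4·10 + 24)/6 = 72/6 = 12; σ²_Task 4 = ((24−8)/6)² = 7.111
te_Task 5 = (8 + 4·9 + 22)/6 = 66/6 = 11; σ²_Task 5 = ((22−8)/6)² = 5.444
te_Task 6 = (2 + 4·3 + 4)/6 = 18/6 = 3; σ²_Task 6 = ((4−2)/6)² = 0.111

Forward pass:
ES_Task 1 = 0; EF_Task 1 = 14
ES_Task 2 = 14; EF_Task 2 = 14+10 = 24
ES_Task 3 = 14; EF_Task 3 = 14+6 = 20
ES_Task 4 = 20; EF_Task 4 = 20+12 = 32
ES_Task 5 = 24; EF_Task 5 = 24+11 = 35
ES_Task 6 = max(EF_Task 3=20, EF_Task 4=32, EF_Task 5=35) = 35; EF_Task 6 = 35+3 = 38
Expected project duration μ = 38 hours. Critical path: Task 1 → Task 2 → Task 5 → Task 6.

Variance along critical path = 1.778 + 1.778 + 5.444 + 0.111 = 9.111
σ = √9.111 = 3.018 hours

3.02 hours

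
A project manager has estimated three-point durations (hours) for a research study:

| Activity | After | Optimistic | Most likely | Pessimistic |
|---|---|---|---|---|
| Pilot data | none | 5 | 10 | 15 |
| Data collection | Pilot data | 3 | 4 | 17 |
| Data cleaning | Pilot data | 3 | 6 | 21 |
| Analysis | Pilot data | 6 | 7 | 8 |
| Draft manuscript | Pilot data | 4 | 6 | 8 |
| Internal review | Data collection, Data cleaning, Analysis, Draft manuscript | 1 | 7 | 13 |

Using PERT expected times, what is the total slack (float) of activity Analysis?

1 hours

te_Pilot data = (5 + 4·10 + 15)/6 = 60/6 = 10
te_Data collection = (3 + 4·4 + 17)/6 = 36/6 = 6
te_Data cleaning = (3 + 4·6 + 21)/6 = 48/6 = 8
te_Analysis = (6 + 4·7 + 8)/6 = 42/6 = 7
te_Draft manuscript = (4 + 4·6 + 8)/6 = 36/6 = 6
te_Internal review = (1 + 4·7 + 13)/6 = 42/6 = 7

Forward pass:
ES_Pilot data = 0; EF_Pilot data = 10
ES_Data collection = 10; EF_Data collection = 10+6 = 16
ES_Data cleaning = 10; EF_Data cleaning = 10+8 = 18
ES_Analysis = 10; EF_Analysis = 10+7 = 17
ES_Draft manuscript = 10; EF_Draft manuscript = 10+6 = 16
ES_Internal review = max(EF_Data collection=16, EF_Data cleaning=18, EF_Analysis=17, EF_Draft manuscript=16) = 18; EF_Internal review = 18+7 = 25
Expected project duration μ = 25 hours. Critical path: Pilot data → Data cleaning → Internal review.

Backward pass:
LF_Internal review = 25; LS_Internal review = 25−7 = 18
LF_Draft manuscript = LS_Internal review = 18; LS_Draft manuscript = 18−6 = 12
LF_Analysis = LS_Internal review = 18; LS_Analysis = 18−7 = 11
LF_Data cleaning = LS_Internal review = 18; LS_Data cleaning = 18−8 = 10
LF_Data collection = LS_Internal review = 18; LS_Data collection = 18−6 = 12
LF_Pilot data = min(LS_Data collection=12, LS_Data cleaning=10, LS_Analysis=11, LS_Draft manuscript=12) = 10; LS_Pilot data = 10−10 = 0
Slack_Analysis = LS_Analysis − ES_Analysis = 11 − 10 = 1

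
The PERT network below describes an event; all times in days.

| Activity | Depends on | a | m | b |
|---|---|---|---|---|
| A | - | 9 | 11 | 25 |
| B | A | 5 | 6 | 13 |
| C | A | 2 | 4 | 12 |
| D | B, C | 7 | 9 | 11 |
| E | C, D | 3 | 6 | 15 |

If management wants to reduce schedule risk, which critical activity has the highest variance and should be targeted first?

te_A = (9 + 4·11 + 25)/6 = 78/6 = 13; σ²_A = ((25−9)/6)² = 7.111
te_B = (5 + 4·6 + 13)/6 = 42/6 = 7; σ²_B = ((13−5)/6)² = 1.778
te_C = (2 + 4·4 + 12)/6 = 30/6 = 5; σ²_C = ((12−2)/6)² = 2.778
te_D = (7 + 4·9 + 11)/6 = 54/6 = 9; σ²_D = ((11−7)/6)² = 0.444
te_E = (3 + 4·6 + 15)/6 = 42/6 = 7; σ²_E = ((15−3)/6)² = 4.000

Forward pass:
ES_A = 0; EF_A = 13
ES_B = 13; EF_B = 13+7 = 20
ES_C = 13; EF_C = 13+5 = 18
ES_D = max(EF_B=20, EF_C=18) = 20; EF_D = 20+9 = 29
ES_E = max(EF_C=18, EF_D=29) = 29; EF_E = 29+7 = 36
Expected project duration μ = 36 days. Critical path: A → B → D → E.

Variances on critical path: σ²_A=7.111, σ²_B=1.778, σ²_D=0.444, σ²_E=4.000.
Largest is σ²_A = 7.111.

A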